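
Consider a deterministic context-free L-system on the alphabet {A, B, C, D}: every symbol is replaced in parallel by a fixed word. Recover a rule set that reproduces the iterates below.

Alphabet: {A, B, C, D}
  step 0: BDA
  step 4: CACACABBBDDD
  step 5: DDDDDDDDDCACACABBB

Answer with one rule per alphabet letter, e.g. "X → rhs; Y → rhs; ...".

A->D, B->CA, C->DD, D->B

  step 4 ⇒ step 5: CACACABBBDDD ⇒ DD·D·DD·D·DD·D·CA·CA·CA·B·B·B
    A ↦ D
    B ↦ CA
    C ↦ DD
    D ↦ B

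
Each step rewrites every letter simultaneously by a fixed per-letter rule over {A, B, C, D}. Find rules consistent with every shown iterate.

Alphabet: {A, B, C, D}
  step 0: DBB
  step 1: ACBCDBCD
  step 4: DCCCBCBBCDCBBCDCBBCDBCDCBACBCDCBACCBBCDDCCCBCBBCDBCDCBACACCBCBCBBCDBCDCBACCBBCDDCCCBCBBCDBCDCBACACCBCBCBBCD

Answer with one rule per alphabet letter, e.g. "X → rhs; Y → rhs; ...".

A->DCC, B->BCD, C->CB, D->AC

  step 0 ⇒ step 1: DBB ⇒ AC·BCD·BCD
    B ↦ BCD
    D ↦ AC
    A ↦ DCC  (constrained at step 1)
    C ↦ CB  (constrained at step 1)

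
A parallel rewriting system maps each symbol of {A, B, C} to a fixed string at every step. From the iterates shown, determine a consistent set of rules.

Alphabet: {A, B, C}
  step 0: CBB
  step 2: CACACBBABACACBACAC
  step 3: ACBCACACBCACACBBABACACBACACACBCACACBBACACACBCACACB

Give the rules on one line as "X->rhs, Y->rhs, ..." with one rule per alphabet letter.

  step 2 ⇒ step 3: CACACBBABACACBACAC ⇒ ACB·CAC·ACB·CAC·ACB·BA·BA·CAC·BA·CAC·ACB·CAC·ACB·BA·CAC·ACB·CAC·ACB
    A ↦ CAC
    B ↦ BA
    C ↦ ACB

A->CAC, B->BA, C->ACB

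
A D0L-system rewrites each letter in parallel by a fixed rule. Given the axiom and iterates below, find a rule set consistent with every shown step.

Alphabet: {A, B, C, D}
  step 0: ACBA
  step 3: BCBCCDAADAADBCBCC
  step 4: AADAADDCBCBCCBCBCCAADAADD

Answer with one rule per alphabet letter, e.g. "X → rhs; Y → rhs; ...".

A->BC, B->AA, C->D, D->C

  step 3 ⇒ step 4: BCBCCDAADAADBCBCC ⇒ AA·D·AA·D·D·C·BC·BC·C·BC·BC·C·AA·D·AA·D·D
    A ↦ BC
    B ↦ AA
    C ↦ D
    D ↦ C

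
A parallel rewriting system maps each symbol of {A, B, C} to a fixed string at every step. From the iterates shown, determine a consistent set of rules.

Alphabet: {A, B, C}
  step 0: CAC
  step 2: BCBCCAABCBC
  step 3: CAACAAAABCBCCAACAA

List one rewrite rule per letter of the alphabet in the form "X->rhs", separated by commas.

  step 2 ⇒ step 3: BCBCCAABCBC ⇒ C·AA·C·AA·AA·BC·BC·C·AA·C·AA
    A ↦ BC
    B ↦ C
    C ↦ AA

A->BC, B->C, C->AA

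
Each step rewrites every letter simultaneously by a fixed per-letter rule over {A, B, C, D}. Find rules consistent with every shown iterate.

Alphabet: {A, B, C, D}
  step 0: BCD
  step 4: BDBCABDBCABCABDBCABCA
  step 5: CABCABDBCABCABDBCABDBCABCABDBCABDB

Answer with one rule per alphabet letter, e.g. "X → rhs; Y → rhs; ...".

A->B, B->CA, C->BD, D->B

  step 4 ⇒ step 5: BDBCABDBCABCABDBCABCA ⇒ CA·B·CA·BD·B·CA·B·CA·BD·B·CA·BD·B·CA·B·CA·BD·B·CA·BD·B
    A ↦ B
    B ↦ CA
    C ↦ BD
    D ↦ B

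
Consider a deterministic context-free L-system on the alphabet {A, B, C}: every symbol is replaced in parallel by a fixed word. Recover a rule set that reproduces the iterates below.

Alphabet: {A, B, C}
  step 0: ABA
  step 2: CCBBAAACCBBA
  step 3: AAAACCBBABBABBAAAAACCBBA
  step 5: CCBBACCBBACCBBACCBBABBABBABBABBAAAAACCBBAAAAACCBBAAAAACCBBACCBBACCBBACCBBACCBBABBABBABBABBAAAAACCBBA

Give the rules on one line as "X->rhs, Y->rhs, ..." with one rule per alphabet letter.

  step 2 ⇒ step 3: CCBBAAACCBBA ⇒ AA·AA·C·C·BBA·BBA·BBA·AA·AA·C·C·BBA
    A ↦ BBA
    B ↦ C
    C ↦ AA

A->BBA, B->C, C->AA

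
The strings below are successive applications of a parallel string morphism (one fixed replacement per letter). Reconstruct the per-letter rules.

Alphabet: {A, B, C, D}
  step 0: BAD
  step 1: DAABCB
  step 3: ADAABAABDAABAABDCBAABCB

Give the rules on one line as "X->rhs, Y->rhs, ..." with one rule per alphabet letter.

  step 0 ⇒ step 1: BAD ⇒ D·AAB·CB
    A ↦ AAB
    B ↦ D
    D ↦ CB
    C ↦ A  (constrained at step 1)

A->AAB, B->D, C->A, D->CB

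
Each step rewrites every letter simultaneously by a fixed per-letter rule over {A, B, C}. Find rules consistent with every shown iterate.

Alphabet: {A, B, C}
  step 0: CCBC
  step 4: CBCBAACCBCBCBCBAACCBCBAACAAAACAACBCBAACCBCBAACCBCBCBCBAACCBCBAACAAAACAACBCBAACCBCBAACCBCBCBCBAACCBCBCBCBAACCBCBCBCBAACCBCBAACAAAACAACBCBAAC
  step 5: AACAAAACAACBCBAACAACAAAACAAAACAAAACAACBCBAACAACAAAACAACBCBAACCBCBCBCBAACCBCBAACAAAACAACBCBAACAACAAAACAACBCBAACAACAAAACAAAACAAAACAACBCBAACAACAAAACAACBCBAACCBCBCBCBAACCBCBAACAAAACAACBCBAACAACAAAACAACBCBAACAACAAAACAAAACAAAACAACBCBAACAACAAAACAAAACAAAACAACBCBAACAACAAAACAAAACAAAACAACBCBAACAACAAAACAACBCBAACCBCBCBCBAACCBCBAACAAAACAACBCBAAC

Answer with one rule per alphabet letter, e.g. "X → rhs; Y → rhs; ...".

  step 4 ⇒ step 5: CBCBAACCBCBCBCBAACCBCBAACAAAACAACBCBAACCBCBAACCBCBCBCBAACCBCBAACAAAACAACBCBAACCBCBAACCBCBCBCBAACCBCBCBCBAACCBCBCBCBAACCBCBAACAAAACAACBCBAAC ⇒ AAC·AA·AAC·AA·CB·CB·AAC·AAC·AA·AAC·AA·AAC·AA·AAC·AA·CB·CB·AAC·AAC·AA·AAC·AA·CB·CB·AAC·CB·CB·CB·CB·AAC·CB·CB·AAC·AA·AAC·AA·CB·CB·AAC·AAC·AA·AAC·AA·CB·CB·AAC·AAC·AA·AAC·AA·AAC·AA·AAC·AA·CB·CB·AAC·AAC·AA·AAC·AA·CB·CB·AAC·CB·CB·CB·CB·AAC·CB·CB·AAC·AA·AAC·AA·CB·CB·AAC·AAC·AA·AAC·AA·CB·CB·AAC·AAC·AA·AAC·AA·AAC·AA·AAC·AA·CB·CB·AAC·AAC·AA·AAC·AA·AAC·AA·AAC·AA·CB·CB·AAC·AAC·AA·AAC·AA·AAC·AA·AAC·AA·CB·CB·AAC·AAC·AA·AAC·AA·CB·CB·AAC·CB·CB·CB·CB·AAC·CB·CB·AAC·AA·AAC·AA·CB·CB·AAC
    A ↦ CB
    B ↦ AA
    C ↦ AAC

A->CB, B->AA, C->AAC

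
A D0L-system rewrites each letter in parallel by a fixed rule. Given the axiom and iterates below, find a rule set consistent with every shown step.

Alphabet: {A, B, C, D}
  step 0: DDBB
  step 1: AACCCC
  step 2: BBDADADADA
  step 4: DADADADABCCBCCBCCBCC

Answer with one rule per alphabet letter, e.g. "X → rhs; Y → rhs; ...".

  step 1 ⇒ step 2: AACCCC ⇒ B·B·DA·DA·DA·DA
    A ↦ B
    C ↦ DA
  step 0 ⇒ step 1: DDBB ⇒ A·A·CC·CC
    B ↦ CC
  step 0 ⇒ step 1: DDBB ⇒ A·A·CC·CC
    D ↦ A

A->B, B->CC, C->DA, D->A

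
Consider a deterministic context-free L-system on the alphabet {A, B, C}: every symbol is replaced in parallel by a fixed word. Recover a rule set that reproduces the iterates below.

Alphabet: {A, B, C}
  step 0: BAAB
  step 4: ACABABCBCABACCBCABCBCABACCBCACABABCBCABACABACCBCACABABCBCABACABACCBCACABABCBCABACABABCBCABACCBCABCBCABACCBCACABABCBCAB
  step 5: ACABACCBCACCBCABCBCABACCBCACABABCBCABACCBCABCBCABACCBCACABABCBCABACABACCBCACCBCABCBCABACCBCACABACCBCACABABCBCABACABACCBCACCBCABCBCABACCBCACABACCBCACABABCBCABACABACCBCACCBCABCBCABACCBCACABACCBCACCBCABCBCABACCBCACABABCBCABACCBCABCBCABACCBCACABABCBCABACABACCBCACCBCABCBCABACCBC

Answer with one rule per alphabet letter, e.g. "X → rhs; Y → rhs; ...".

A->AC, B->CBC, C->AB

  step 4 ⇒ step 5: ACABABCBCABACCBCABCBCABACCBCACABABCBCABACABACCBCACABABCBCABACABACCBCACABABCBCABACABABCBCABACCBCABCBCABACCBCACABABCBCAB ⇒ AC·AB·AC·CBC·AC·CBC·AB·CBC·AB·AC·CBC·AC·AB·AB·CBC·AB·AC·CBC·AB·CBC·AB·AC·CBC·AC·AB·AB·CBC·AB·AC·AB·AC·CBC·AC·CBC·AB·CBC·AB·AC·CBC·AC·AB·AC·CBC·AC·AB·AB·CBC·AB·AC·AB·AC·CBC·AC·CBC·AB·CBC·AB·AC·CBC·AC·AB·AC·CBC·AC·AB·AB·CBC·AB·AC·AB·AC·CBC·AC·CBC·AB·CBC·AB·AC·CBC·AC·AB·AC·CBC·AC·CBC·AB·CBC·AB·AC·CBC·AC·AB·AB·CBC·AB·AC·CBC·AB·CBC·AB·AC·CBC·AC·AB·AB·CBC·AB·AC·AB·AC·CBC·AC·CBC·AB·CBC·AB·AC·CBC
    A ↦ AC
    B ↦ CBC
    C ↦ AB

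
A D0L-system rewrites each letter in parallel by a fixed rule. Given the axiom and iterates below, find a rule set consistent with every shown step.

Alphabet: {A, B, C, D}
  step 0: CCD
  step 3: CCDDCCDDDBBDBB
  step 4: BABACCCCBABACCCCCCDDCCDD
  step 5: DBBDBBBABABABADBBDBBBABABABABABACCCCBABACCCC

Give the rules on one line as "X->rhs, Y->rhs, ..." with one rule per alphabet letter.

A->BB, B->D, C->BA, D->CC

  step 4 ⇒ step 5: BABACCCCBABACCCCCCDDCCDD ⇒ D·BB·D·BB·BA·BA·BA·BA·D·BB·D·BB·BA·BA·BA·BA·BA·BA·CC·CC·BA·BA·CC·CC
    A ↦ BB
    B ↦ D
    C ↦ BA
    D ↦ CC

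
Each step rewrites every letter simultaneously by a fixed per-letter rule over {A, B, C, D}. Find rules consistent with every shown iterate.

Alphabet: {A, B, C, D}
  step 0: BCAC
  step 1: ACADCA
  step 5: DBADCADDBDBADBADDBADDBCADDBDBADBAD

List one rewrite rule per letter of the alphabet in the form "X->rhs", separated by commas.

  step 0 ⇒ step 1: BCAC ⇒ A·CA·D·CA
    A ↦ D
    B ↦ A
    C ↦ CA
    D ↦ DB  (constrained at step 1)

A->D, B->A, C->CA, D->DB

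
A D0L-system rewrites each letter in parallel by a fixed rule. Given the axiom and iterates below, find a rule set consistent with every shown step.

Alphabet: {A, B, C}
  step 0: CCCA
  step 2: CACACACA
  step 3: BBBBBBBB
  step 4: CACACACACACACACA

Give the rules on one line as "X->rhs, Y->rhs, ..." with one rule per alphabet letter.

  step 3 ⇒ step 4: BBBBBBBB ⇒ CA·CA·CA·CA·CA·CA·CA·CA
    B ↦ CA
  step 2 ⇒ step 3: CACACACA ⇒ B·B·B·B·B·B·B·B
    A ↦ B
  step 2 ⇒ step 3: CACACACA ⇒ B·B·B·B·B·B·B·B
    C ↦ B

A->B, B->CA, C->B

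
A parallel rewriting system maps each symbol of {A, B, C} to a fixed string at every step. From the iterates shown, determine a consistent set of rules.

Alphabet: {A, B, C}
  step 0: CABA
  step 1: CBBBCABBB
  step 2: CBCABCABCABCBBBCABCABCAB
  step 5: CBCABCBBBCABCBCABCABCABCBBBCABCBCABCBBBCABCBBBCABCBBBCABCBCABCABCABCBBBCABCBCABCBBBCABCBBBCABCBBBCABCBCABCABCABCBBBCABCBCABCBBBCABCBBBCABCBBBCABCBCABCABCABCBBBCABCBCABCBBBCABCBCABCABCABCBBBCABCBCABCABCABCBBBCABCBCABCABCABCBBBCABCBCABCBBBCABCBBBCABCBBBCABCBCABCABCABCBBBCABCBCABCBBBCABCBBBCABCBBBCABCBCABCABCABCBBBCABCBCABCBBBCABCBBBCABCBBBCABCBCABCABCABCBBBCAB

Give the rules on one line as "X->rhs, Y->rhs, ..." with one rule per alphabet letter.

A->BB, B->CAB, C->CB

  step 1 ⇒ step 2: CBBBCABBB ⇒ CB·CAB·CAB·CAB·CB·BB·CAB·CAB·CAB
    A ↦ BB
    B ↦ CAB
    C ↦ CB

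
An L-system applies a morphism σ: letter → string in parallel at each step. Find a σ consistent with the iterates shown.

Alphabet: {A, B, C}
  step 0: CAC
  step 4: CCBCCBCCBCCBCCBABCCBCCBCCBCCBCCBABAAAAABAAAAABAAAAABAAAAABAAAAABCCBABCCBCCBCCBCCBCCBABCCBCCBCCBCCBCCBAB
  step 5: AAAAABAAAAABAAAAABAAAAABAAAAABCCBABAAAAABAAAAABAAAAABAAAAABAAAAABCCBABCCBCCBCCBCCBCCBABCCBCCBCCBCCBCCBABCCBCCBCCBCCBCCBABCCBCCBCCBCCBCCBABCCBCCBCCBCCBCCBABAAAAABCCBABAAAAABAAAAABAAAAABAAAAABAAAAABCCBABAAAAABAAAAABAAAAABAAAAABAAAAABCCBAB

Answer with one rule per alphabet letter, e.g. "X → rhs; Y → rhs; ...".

A->CCB, B->AB, C->AA

  step 4 ⇒ step 5: CCBCCBCCBCCBCCBABCCBCCBCCBCCBCCBABAAAAABAAAAABAAAAABAAAAABAAAAABCCBABCCBCCBCCBCCBCCBABCCBCCBCCBCCBCCBAB ⇒ AA·AA·AB·AA·AA·AB·AA·AA·AB·AA·AA·AB·AA·AA·AB·CCB·AB·AA·AA·AB·AA·AA·AB·AA·AA·AB·AA·AA·AB·AA·AA·AB·CCB·AB·CCB·CCB·CCB·CCB·CCB·AB·CCB·CCB·CCB·CCB·CCB·AB·CCB·CCB·CCB·CCB·CCB·AB·CCB·CCB·CCB·CCB·CCB·AB·CCB·CCB·CCB·CCB·CCB·AB·AA·AA·AB·CCB·AB·AA·AA·AB·AA·AA·AB·AA·AA·AB·AA·AA·AB·AA·AA·AB·CCB·AB·AA·AA·AB·AA·AA·AB·AA·AA·AB·AA·AA·AB·AA·AA·AB·CCB·AB
    A ↦ CCB
    B ↦ AB
    C ↦ AA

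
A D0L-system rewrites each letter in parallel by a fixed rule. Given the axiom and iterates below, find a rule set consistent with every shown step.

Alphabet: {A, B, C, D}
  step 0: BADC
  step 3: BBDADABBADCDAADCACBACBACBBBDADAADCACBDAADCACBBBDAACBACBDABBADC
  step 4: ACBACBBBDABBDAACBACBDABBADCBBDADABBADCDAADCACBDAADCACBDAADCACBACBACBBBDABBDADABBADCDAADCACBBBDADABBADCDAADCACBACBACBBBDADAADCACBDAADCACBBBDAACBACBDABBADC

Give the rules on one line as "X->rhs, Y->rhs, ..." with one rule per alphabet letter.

A->DA, B->ACB, C->ADC, D->BB

  step 3 ⇒ step 4: BBDADABBADCDAADCACBACBACBBBDADAADCACBDAADCACBBBDAACBACBDABBADC ⇒ ACB·ACB·BB·DA·BB·DA·ACB·ACB·DA·BB·ADC·BB·DA·DA·BB·ADC·DA·ADC·ACB·DA·ADC·ACB·DA·ADC·ACB·ACB·ACB·BB·DA·BB·DA·DA·BB·ADC·DA·ADC·ACB·BB·DA·DA·BB·ADC·DA·ADC·ACB·ACB·ACB·BB·DA·DA·ADC·ACB·DA·ADC·ACB·BB·DA·ACB·ACB·DA·BB·ADC
    A ↦ DA
    B ↦ ACB
    C ↦ ADC
    D ↦ BB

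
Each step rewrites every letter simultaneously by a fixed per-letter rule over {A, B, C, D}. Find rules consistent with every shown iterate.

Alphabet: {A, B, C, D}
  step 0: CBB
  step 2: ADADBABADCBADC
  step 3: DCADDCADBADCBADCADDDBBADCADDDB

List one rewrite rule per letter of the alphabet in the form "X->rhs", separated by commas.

A->DC, B->BA, C->DDB, D->AD

  step 2 ⇒ step 3: ADADBABADCBADC ⇒ DC·AD·DC·AD·BA·DC·BA·DC·AD·DDB·BA·DC·AD·DDB
    A ↦ DC
    B ↦ BA
    C ↦ DDB
    D ↦ AD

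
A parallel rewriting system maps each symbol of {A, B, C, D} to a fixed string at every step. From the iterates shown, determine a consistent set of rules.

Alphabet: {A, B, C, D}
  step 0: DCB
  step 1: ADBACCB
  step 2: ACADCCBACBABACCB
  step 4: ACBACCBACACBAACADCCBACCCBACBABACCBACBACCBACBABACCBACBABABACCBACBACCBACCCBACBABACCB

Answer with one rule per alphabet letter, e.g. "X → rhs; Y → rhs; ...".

  step 1 ⇒ step 2: ADBACCB ⇒ AC·AD·CCB·AC·BA·BA·CCB
    A ↦ AC
    B ↦ CCB
    C ↦ BA
    D ↦ AD

A->AC, B->CCB, C->BA, D->AD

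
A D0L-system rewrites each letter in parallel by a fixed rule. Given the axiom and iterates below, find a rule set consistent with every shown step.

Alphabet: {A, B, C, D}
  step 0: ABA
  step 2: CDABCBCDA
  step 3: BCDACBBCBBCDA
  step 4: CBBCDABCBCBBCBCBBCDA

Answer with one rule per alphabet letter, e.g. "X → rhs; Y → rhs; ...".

A->DA, B->CB, C->B, D->C

  step 3 ⇒ step 4: BCDACBBCBBCDA ⇒ CB·B·C·DA·B·CB·CB·B·CB·CB·B·C·DA
    A ↦ DA
    B ↦ CB
    C ↦ B
    D ↦ C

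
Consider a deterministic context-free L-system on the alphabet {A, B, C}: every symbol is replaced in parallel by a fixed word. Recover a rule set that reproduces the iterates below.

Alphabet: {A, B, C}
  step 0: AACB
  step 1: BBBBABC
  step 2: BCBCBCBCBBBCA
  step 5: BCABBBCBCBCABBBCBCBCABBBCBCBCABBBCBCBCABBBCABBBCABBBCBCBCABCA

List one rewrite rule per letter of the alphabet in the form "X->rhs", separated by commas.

A->BB, B->BC, C->A

  step 1 ⇒ step 2: BBBBABC ⇒ BC·BC·BC·BC·BB·BC·A
    A ↦ BB
    B ↦ BC
    C ↦ A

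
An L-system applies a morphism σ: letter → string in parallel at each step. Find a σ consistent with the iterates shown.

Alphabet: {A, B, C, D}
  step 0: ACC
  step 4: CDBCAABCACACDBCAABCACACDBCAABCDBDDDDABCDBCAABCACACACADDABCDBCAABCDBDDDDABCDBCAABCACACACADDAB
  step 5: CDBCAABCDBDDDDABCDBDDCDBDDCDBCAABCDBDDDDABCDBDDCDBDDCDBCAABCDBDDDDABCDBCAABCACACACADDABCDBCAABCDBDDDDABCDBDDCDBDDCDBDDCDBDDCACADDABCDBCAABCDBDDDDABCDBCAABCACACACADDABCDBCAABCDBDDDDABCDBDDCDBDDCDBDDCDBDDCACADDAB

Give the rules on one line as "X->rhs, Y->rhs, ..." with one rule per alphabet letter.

  step 4 ⇒ step 5: CDBCAABCACACDBCAABCACACDBCAABCDBDDDDABCDBCAABCACACACADDABCDBCAABCDBDDDDABCDBCAABCACACACADDAB ⇒ CDB·CA·AB·CDB·DD·DD·AB·CDB·DD·CDB·DD·CDB·CA·AB·CDB·DD·DD·AB·CDB·DD·CDB·DD·CDB·CA·AB·CDB·DD·DD·AB·CDB·CA·AB·CA·CA·CA·CA·DD·AB·CDB·CA·AB·CDB·DD·DD·AB·CDB·DD·CDB·DD·CDB·DD·CDB·DD·CA·CA·DD·AB·CDB·CA·AB·CDB·DD·DD·AB·CDB·CA·AB·CA·CA·CA·CA·DD·AB·CDB·CA·AB·CDB·DD·DD·AB·CDB·DD·CDB·DD·CDB·DD·CDB·DD·CA·CA·DD·AB
    A ↦ DD
    B ↦ AB
    C ↦ CDB
    D ↦ CA

A->DD, B->AB, C->CDB, D->CA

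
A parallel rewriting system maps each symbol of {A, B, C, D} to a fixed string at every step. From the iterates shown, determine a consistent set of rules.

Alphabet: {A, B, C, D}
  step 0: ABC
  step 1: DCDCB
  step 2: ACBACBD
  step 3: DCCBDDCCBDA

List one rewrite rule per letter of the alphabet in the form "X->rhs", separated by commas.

  step 2 ⇒ step 3: ACBACBD ⇒ DC·CB·D·DC·CB·D·A
    A ↦ DC
    B ↦ D
    C ↦ CB
    D ↦ A

A->DC, B->D, C->CB, D->A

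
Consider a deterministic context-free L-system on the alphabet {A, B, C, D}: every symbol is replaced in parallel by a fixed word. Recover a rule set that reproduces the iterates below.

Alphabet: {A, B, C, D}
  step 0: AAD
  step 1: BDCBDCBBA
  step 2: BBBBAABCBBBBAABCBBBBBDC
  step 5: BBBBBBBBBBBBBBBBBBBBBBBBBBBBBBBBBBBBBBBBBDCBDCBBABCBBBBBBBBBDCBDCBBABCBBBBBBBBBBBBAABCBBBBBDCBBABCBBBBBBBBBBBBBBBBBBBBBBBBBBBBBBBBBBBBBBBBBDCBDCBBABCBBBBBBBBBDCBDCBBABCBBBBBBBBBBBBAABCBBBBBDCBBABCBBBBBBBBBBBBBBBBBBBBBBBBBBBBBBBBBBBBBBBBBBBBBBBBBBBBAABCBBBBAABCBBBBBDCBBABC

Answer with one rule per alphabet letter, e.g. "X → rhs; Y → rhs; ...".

A->BDC, B->BB, C->ABC, D->BBA

  step 1 ⇒ step 2: BDCBDCBBA ⇒ BB·BBA·ABC·BB·BBA·ABC·BB·BB·BDC
    A ↦ BDC
    B ↦ BB
    C ↦ ABC
    D ↦ BBA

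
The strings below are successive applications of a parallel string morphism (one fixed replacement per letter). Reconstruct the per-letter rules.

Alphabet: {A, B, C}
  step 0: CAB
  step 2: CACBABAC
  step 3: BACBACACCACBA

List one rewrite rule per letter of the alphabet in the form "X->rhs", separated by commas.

A->C, B->CA, C->BA

  step 2 ⇒ step 3: CACBABAC ⇒ BA·C·BA·CA·C·CA·C·BA
    A ↦ C
    B ↦ CA
    C ↦ BA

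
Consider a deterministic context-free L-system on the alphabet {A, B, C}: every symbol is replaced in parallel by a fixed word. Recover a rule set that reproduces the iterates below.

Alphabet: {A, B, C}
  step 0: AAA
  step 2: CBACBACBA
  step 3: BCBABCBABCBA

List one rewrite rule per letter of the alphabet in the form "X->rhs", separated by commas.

  step 2 ⇒ step 3: CBACBACBA ⇒ B·C·BA·B·C·BA·B·C·BA
    A ↦ BA
    B ↦ C
    C ↦ B

A->BA, B->C, C->B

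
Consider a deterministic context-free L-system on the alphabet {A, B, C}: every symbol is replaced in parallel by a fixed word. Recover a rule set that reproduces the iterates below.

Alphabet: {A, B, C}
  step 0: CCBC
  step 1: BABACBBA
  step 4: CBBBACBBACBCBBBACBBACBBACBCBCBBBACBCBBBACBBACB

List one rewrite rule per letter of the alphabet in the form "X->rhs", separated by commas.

  step 0 ⇒ step 1: CCBC ⇒ BA·BA·CB·BA
    B ↦ CB
    C ↦ BA
    A ↦ B  (constrained at step 1)

A->B, B->CB, C->BA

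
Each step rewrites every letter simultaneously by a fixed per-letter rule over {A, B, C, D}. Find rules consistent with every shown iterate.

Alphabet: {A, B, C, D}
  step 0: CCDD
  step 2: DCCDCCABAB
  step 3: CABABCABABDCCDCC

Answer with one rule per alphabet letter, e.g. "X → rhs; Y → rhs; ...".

  step 2 ⇒ step 3: DCCDCCABAB ⇒ C·AB·AB·C·AB·AB·DC·C·DC·C
    A ↦ DC
    B ↦ C
    C ↦ AB
    D ↦ C

A->DC, B->C, C->AB, D->C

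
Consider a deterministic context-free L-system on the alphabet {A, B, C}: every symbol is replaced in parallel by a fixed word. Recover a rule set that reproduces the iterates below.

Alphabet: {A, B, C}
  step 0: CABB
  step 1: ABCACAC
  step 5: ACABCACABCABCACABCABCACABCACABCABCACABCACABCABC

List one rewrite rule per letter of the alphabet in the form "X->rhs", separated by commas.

A->BC, B->AC, C->A

  step 0 ⇒ step 1: CABB ⇒ A·BC·AC·AC
    A ↦ BC
    B ↦ AC
    C ↦ A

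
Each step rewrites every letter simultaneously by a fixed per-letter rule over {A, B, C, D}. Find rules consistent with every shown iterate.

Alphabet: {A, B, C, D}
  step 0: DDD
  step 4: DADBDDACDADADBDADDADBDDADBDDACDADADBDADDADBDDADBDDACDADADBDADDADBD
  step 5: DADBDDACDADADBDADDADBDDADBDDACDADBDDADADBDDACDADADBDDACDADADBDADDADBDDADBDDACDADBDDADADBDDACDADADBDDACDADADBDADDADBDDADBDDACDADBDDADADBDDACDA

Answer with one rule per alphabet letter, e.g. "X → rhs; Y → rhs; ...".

A->DBD, B->C, C->AD, D->DA

  step 4 ⇒ step 5: DADBDDACDADADBDADDADBDDADBDDACDADADBDADDADBDDADBDDACDADADBDADDADBD ⇒ DA·DBD·DA·C·DA·DA·DBD·AD·DA·DBD·DA·DBD·DA·C·DA·DBD·DA·DA·DBD·DA·C·DA·DA·DBD·DA·C·DA·DA·DBD·AD·DA·DBD·DA·DBD·DA·C·DA·DBD·DA·DA·DBD·DA·C·DA·DA·DBD·DA·C·DA·DA·DBD·AD·DA·DBD·DA·DBD·DA·C·DA·DBD·DA·DA·DBD·DA·C·DA
    A ↦ DBD
    B ↦ C
    C ↦ AD
    D ↦ DA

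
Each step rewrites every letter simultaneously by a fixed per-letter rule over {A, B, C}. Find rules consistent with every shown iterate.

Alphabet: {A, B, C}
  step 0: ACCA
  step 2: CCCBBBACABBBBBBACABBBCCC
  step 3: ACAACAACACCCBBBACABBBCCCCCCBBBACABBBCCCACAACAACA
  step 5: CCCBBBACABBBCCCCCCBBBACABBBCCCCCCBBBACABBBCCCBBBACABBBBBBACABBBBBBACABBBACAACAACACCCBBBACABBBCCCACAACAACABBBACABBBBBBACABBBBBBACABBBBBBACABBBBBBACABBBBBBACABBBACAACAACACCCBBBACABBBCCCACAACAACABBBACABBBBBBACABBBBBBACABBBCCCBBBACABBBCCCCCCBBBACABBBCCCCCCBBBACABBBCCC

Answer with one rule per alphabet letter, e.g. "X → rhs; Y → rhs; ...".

  step 2 ⇒ step 3: CCCBBBACABBBBBBACABBBCCC ⇒ ACA·ACA·ACA·C·C·C·BBB·ACA·BBB·C·C·C·C·C·C·BBB·ACA·BBB·C·C·C·ACA·ACA·ACA
    A ↦ BBB
    B ↦ C
    C ↦ ACA

A->BBB, B->C, C->ACA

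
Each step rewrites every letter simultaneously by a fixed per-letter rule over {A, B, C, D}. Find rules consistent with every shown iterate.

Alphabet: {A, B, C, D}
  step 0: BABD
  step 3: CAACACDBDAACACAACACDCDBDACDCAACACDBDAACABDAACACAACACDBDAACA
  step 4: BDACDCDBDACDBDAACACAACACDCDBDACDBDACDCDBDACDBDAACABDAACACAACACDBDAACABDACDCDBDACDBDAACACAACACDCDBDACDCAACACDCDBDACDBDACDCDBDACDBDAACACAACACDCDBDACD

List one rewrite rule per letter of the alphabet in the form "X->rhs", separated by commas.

  step 3 ⇒ step 4: CAACACDBDAACACAACACDCDBDACDCAACACDBDAACABDAACACAACACDBDAACA ⇒ BDA·CD·CD·BDA·CD·BDA·ACA·CA·ACA·CD·CD·BDA·CD·BDA·CD·CD·BDA·CD·BDA·ACA·BDA·ACA·CA·ACA·CD·BDA·ACA·BDA·CD·CD·BDA·CD·BDA·ACA·CA·ACA·CD·CD·BDA·CD·CA·ACA·CD·CD·BDA·CD·BDA·CD·CD·BDA·CD·BDA·ACA·CA·ACA·CD·CD·BDA·CD
    A ↦ CD
    B ↦ CA
    C ↦ BDA
    D ↦ ACA

A->CD, B->CA, C->BDA, D->ACA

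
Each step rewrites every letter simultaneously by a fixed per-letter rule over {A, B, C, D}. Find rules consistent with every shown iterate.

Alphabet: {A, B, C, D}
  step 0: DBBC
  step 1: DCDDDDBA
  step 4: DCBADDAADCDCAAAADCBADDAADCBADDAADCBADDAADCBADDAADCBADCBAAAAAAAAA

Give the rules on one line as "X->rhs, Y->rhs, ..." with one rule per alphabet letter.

A->AA, B->DD, C->BA, D->DC

  step 0 ⇒ step 1: DBBC ⇒ DC·DD·DD·BA
    B ↦ DD
    C ↦ BA
    D ↦ DC
    A ↦ AA  (constrained at step 1)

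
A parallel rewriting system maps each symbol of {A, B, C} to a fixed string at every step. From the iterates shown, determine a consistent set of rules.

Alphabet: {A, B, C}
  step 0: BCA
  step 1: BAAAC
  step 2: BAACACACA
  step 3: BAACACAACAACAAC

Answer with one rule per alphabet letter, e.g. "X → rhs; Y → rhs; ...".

  step 2 ⇒ step 3: BAACACACA ⇒ BA·AC·AC·A·AC·A·AC·A·AC
    A ↦ AC
    B ↦ BA
    C ↦ A

A->AC, B->BA, C->A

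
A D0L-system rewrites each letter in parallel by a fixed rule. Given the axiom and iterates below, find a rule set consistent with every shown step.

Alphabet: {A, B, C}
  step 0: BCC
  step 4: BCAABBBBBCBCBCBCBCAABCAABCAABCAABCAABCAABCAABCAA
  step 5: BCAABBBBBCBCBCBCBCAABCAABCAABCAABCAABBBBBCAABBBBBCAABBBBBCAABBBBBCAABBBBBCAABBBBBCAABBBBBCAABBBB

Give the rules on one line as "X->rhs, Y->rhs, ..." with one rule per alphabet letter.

A->BB, B->BC, C->AA

  step 4 ⇒ step 5: BCAABBBBBCBCBCBCBCAABCAABCAABCAABCAABCAABCAABCAA ⇒ BC·AA·BB·BB·BC·BC·BC·BC·BC·AA·BC·AA·BC·AA·BC·AA·BC·AA·BB·BB·BC·AA·BB·BB·BC·AA·BB·BB·BC·AA·BB·BB·BC·AA·BB·BB·BC·AA·BB·BB·BC·AA·BB·BB·BC·AA·BB·BB
    A ↦ BB
    B ↦ BC
    C ↦ AA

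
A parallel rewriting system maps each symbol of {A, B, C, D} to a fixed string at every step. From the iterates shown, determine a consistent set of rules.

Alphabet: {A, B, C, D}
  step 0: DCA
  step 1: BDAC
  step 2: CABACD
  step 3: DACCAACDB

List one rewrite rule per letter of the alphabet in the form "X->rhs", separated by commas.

  step 2 ⇒ step 3: CABACD ⇒ D·AC·CA·AC·D·B
    A ↦ AC
    B ↦ CA
    C ↦ D
    D ↦ B

A->AC, B->CA, C->D, D->B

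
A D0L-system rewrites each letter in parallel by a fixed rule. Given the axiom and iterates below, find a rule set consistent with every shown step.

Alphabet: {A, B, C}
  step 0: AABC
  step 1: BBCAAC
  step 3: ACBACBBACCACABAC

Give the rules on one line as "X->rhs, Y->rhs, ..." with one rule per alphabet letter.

  step 0 ⇒ step 1: AABC ⇒ B·B·CA·AC
    A ↦ B
    B ↦ CA
    C ↦ AC

A->B, B->CA, C->AC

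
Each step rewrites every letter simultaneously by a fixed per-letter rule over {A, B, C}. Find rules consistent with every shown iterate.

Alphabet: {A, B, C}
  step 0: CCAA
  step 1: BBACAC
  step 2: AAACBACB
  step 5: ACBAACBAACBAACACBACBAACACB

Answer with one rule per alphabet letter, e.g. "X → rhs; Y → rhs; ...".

A->AC, B->A, C->B

  step 1 ⇒ step 2: BBACAC ⇒ A·A·AC·B·AC·B
    A ↦ AC
    B ↦ A
    C ↦ B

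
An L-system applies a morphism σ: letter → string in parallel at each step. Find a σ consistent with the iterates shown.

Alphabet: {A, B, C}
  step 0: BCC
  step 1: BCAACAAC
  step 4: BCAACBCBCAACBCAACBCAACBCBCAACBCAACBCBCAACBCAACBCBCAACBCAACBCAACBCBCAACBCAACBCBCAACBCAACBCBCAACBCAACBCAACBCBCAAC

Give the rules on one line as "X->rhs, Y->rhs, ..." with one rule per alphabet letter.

  step 0 ⇒ step 1: BCC ⇒ BC·AAC·AAC
    B ↦ BC
    C ↦ AAC
    A ↦ BC  (constrained at step 1)

A->BC, B->BC, C->AAC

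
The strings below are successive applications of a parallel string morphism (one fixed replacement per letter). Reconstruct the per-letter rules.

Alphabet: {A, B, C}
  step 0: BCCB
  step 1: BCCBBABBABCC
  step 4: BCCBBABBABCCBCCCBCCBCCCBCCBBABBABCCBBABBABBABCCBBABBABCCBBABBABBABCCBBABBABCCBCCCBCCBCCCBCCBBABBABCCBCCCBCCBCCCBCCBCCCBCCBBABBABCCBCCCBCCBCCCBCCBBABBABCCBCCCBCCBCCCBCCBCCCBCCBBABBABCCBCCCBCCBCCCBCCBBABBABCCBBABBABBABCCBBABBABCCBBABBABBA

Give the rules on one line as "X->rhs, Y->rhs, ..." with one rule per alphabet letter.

A->C, B->BCC, C->BBA

  step 0 ⇒ step 1: BCCB ⇒ BCC·BBA·BBA·BCC
    B ↦ BCC
    C ↦ BBA
    A ↦ C  (constrained at step 1)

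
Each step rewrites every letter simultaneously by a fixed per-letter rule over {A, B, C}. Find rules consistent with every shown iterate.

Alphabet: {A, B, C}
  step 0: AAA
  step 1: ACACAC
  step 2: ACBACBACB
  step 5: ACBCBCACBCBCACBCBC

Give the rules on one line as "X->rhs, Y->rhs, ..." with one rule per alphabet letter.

A->AC, B->C, C->B

  step 1 ⇒ step 2: ACACAC ⇒ AC·B·AC·B·AC·B
    A ↦ AC
    C ↦ B
    B ↦ C  (constrained at step 2)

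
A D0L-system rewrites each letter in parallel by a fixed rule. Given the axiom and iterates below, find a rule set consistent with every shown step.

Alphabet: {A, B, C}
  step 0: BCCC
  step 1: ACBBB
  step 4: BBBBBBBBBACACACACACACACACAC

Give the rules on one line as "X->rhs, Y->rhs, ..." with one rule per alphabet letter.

A->BB, B->AC, C->B

  step 0 ⇒ step 1: BCCC ⇒ AC·B·B·B
    B ↦ AC
    C ↦ B
    A ↦ BB  (constrained at step 1)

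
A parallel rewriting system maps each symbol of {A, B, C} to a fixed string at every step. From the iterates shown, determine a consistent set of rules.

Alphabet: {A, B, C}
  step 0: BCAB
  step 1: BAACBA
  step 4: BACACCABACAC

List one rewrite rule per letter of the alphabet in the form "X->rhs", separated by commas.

  step 0 ⇒ step 1: BCAB ⇒ BA·A·C·BA
    A ↦ C
    B ↦ BA
    C ↦ A

A->C, B->BA, C->A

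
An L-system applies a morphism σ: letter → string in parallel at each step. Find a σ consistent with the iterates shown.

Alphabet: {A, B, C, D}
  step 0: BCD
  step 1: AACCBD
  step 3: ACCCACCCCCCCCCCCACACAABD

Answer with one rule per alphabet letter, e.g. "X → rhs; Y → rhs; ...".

A->AC, B->AA, C->CC, D->BD

  step 0 ⇒ step 1: BCD ⇒ AA·CC·BD
    B ↦ AA
    C ↦ CC
    D ↦ BD
    A ↦ AC  (constrained at step 1)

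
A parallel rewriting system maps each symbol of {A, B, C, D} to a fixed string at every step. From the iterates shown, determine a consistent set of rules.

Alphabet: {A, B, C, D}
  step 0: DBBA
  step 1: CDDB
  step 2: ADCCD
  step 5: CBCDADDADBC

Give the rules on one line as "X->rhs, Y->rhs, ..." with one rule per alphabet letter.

A->B, B->D, C->AD, D->C

  step 1 ⇒ step 2: CDDB ⇒ AD·C·C·D
    B ↦ D
    C ↦ AD
    D ↦ C
  step 0 ⇒ step 1: DBBA ⇒ C·D·D·B
    A ↦ B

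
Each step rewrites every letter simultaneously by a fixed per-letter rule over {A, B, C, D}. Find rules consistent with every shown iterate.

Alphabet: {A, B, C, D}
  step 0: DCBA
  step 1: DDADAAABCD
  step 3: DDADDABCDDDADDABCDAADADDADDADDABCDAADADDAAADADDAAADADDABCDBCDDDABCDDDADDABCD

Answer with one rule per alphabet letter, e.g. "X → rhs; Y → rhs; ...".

  step 0 ⇒ step 1: DCBA ⇒ DDA·DA·AA·BCD
    A ↦ BCD
    B ↦ AA
    C ↦ DA
    D ↦ DDA

A->BCD, B->AA, C->DA, D->DDA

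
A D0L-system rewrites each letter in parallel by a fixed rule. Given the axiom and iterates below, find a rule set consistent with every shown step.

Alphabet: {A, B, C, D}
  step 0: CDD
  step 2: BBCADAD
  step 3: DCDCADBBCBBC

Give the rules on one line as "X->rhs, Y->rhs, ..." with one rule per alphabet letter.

A->BB, B->DC, C->AD, D->C

  step 2 ⇒ step 3: BBCADAD ⇒ DC·DC·AD·BB·C·BB·C
    A ↦ BB
    B ↦ DC
    C ↦ AD
    D ↦ C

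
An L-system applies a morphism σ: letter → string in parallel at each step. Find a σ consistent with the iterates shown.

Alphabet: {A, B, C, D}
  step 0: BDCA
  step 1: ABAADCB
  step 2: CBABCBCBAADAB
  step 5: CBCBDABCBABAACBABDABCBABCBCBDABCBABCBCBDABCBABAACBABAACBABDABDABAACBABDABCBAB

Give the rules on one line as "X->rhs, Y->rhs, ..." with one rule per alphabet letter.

  step 1 ⇒ step 2: ABAADCB ⇒ CB·AB·CB·CB·AA·D·AB
    A ↦ CB
    B ↦ AB
    C ↦ D
    D ↦ AA

A->CB, B->AB, C->D, D->AA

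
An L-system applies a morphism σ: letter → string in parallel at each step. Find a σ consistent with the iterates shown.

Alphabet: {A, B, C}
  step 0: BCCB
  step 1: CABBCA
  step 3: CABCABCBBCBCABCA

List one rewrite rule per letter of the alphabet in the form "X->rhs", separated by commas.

A->CB, B->CA, C->B

  step 0 ⇒ step 1: BCCB ⇒ CA·B·B·CA
    B ↦ CA
    C ↦ B
    A ↦ CB  (constrained at step 1)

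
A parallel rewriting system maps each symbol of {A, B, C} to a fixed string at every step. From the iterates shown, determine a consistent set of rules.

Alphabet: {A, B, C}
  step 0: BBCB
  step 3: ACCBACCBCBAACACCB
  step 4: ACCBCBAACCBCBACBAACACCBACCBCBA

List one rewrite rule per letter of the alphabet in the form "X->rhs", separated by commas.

  step 3 ⇒ step 4: ACCBACCBCBAACACCB ⇒ AC·CB·CB·A·AC·CB·CB·A·CB·A·AC·AC·CB·AC·CB·CB·A
    A ↦ AC
    B ↦ A
    C ↦ CB

A->AC, B->A, C->CB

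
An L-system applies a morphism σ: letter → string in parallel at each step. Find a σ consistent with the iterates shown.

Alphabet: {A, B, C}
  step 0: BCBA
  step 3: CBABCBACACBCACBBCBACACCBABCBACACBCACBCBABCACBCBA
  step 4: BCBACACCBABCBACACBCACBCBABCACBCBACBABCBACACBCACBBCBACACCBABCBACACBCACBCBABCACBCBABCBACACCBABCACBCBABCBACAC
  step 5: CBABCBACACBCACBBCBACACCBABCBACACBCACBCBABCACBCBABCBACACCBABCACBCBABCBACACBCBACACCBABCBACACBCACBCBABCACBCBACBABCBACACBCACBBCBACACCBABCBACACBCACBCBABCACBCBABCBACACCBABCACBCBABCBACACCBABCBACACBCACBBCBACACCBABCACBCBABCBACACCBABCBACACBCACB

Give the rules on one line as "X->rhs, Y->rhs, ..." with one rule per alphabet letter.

A->CAC, B->CBA, C->B

  step 4 ⇒ step 5: BCBACACCBABCBACACBCACBCBABCACBCBACBABCBACACBCACBBCBACACCBABCBACACBCACBCBABCACBCBABCBACACCBABCACBCBABCBACAC ⇒ CBA·B·CBA·CAC·B·CAC·B·B·CBA·CAC·CBA·B·CBA·CAC·B·CAC·B·CBA·B·CAC·B·CBA·B·CBA·CAC·CBA·B·CAC·B·CBA·B·CBA·CAC·B·CBA·CAC·CBA·B·CBA·CAC·B·CAC·B·CBA·B·CAC·B·CBA·CBA·B·CBA·CAC·B·CAC·B·B·CBA·CAC·CBA·B·CBA·CAC·B·CAC·B·CBA·B·CAC·B·CBA·B·CBA·CAC·CBA·B·CAC·B·CBA·B·CBA·CAC·CBA·B·CBA·CAC·B·CAC·B·B·CBA·CAC·CBA·B·CAC·B·CBA·B·CBA·CAC·CBA·B·CBA·CAC·B·CAC·B
    A ↦ CAC
    B ↦ CBA
    C ↦ B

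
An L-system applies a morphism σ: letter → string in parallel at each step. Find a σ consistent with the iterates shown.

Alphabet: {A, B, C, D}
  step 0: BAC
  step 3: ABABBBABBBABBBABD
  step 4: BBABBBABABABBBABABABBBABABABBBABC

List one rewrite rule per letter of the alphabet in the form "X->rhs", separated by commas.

A->BB, B->AB, C->D, D->C

  step 3 ⇒ step 4: ABABBBABBBABBBABD ⇒ BB·AB·BB·AB·AB·AB·BB·AB·AB·AB·BB·AB·AB·AB·BB·AB·C
    A ↦ BB
    B ↦ AB
    D ↦ C
    C ↦ D  (constrained at step 0)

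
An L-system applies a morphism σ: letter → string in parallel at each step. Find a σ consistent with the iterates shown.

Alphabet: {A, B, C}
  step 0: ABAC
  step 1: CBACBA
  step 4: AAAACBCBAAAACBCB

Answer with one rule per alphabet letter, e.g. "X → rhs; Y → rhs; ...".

A->CB, B->A, C->A

  step 0 ⇒ step 1: ABAC ⇒ CB·A·CB·A
    A ↦ CB
    B ↦ A
    C ↦ A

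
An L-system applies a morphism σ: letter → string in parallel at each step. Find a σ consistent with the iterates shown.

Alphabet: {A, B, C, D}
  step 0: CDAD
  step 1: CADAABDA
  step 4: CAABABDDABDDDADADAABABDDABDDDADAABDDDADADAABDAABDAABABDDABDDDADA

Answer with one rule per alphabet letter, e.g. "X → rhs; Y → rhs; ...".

  step 0 ⇒ step 1: CDAD ⇒ CA·DA·AB·DA
    A ↦ AB
    C ↦ CA
    D ↦ DA
    B ↦ DD  (constrained at step 1)

A->AB, B->DD, C->CA, D->DA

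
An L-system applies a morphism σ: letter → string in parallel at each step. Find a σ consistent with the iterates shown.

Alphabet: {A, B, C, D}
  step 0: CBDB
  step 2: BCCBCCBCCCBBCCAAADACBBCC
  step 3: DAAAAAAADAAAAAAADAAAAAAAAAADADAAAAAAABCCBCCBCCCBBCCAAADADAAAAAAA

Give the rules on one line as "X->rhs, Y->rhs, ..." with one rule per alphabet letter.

  step 2 ⇒ step 3: BCCBCCBCCCBBCCAAADACBBCC ⇒ DA·AAA·AAA·DA·AAA·AAA·DA·AAA·AAA·AAA·DA·DA·AAA·AAA·BCC·BCC·BCC·CB·BCC·AAA·DA·DA·AAA·AAA
    A ↦ BCC
    B ↦ DA
    C ↦ AAA
    D ↦ CB

A->BCC, B->DA, C->AAA, D->CB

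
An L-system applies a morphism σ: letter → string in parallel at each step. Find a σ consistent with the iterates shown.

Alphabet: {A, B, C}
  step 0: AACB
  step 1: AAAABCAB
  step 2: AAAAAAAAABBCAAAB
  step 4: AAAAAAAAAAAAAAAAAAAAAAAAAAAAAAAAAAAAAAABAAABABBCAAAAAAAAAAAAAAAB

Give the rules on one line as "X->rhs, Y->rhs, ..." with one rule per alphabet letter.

  step 1 ⇒ step 2: AAAABCAB ⇒ AA·AA·AA·AA·AB·BC·AA·AB
    A ↦ AA
    B ↦ AB
    C ↦ BC

A->AA, B->AB, C->BC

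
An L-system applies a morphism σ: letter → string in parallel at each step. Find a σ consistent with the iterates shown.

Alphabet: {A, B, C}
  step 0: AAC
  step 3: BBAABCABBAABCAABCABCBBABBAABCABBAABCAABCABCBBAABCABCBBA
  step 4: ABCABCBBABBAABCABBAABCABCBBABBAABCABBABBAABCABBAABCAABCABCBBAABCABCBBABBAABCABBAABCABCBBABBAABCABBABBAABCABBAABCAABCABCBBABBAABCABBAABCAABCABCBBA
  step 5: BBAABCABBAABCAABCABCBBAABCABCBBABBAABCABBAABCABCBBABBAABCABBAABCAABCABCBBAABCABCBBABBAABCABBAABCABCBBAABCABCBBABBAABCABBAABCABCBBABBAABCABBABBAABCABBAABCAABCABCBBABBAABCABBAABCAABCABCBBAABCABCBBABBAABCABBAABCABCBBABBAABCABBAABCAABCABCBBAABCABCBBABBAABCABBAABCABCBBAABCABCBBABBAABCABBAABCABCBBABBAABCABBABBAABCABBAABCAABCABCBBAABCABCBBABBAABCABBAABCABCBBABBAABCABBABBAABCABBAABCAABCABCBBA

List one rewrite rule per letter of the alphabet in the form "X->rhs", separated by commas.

A->BBA, B->ABC, C->A

  step 4 ⇒ step 5: ABCABCBBABBAABCABBAABCABCBBABBAABCABBABBAABCABBAABCAABCABCBBAABCABCBBABBAABCABBAABCABCBBABBAABCABBABBAABCABBAABCAABCABCBBABBAABCABBAABCAABCABCBBA ⇒ BBA·ABC·A·BBA·ABC·A·ABC·ABC·BBA·ABC·ABC·BBA·BBA·ABC·A·BBA·ABC·ABC·BBA·BBA·ABC·A·BBA·ABC·A·ABC·ABC·BBA·ABC·ABC·BBA·BBA·ABC·A·BBA·ABC·ABC·BBA·ABC·ABC·BBA·BBA·ABC·A·BBA·ABC·ABC·BBA·BBA·ABC·A·BBA·BBA·ABC·A·BBA·ABC·A·ABC·ABC·BBA·BBA·ABC·A·BBA·ABC·A·ABC·ABC·BBA·ABC·ABC·BBA·BBA·ABC·A·BBA·ABC·ABC·BBA·BBA·ABC·A·BBA·ABC·A·ABC·ABC·BBA·ABC·ABC·BBA·BBA·ABC·A·BBA·ABC·ABC·BBA·ABC·ABC·BBA·BBA·ABC·A·BBA·ABC·ABC·BBA·BBA·ABC·A·BBA·BBA·ABC·A·BBA·ABC·A·ABC·ABC·BBA·ABC·ABC·BBA·BBA·ABC·A·BBA·ABC·ABC·BBA·BBA·ABC·A·BBA·BBA·ABC·A·BBA·ABC·A·ABC·ABC·BBA
    A ↦ BBA
    B ↦ ABC
    C ↦ A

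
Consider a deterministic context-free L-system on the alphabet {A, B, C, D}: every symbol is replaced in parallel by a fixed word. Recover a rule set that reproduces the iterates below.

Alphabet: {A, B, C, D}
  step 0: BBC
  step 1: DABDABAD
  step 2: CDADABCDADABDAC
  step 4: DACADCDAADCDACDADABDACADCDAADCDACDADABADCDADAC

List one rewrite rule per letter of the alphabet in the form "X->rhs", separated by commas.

A->DA, B->DAB, C->AD, D->C

  step 1 ⇒ step 2: DABDABAD ⇒ C·DA·DAB·C·DA·DAB·DA·C
    A ↦ DA
    B ↦ DAB
    D ↦ C
  step 0 ⇒ step 1: BBC ⇒ DAB·DAB·AD
    C ↦ AD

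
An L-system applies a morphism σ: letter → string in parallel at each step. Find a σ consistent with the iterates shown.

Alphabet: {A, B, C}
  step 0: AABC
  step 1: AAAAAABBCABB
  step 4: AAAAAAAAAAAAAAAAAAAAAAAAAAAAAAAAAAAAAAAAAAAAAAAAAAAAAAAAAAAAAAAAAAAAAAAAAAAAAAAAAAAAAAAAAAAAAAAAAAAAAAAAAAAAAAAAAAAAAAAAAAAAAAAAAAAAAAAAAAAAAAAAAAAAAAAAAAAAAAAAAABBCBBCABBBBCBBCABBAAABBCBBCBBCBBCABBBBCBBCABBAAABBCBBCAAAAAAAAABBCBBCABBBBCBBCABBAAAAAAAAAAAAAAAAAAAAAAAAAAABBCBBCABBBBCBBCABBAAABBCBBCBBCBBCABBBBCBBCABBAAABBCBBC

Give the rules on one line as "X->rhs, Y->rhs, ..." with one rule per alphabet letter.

  step 0 ⇒ step 1: AABC ⇒ AAA·AAA·BBC·ABB
    A ↦ AAA
    B ↦ BBC
    C ↦ ABB

A->AAA, B->BBC, C->ABB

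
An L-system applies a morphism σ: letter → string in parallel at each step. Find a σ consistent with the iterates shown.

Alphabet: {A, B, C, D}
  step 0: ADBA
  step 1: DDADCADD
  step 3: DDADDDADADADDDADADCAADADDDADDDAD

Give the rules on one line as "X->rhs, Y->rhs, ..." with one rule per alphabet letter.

  step 0 ⇒ step 1: ADBA ⇒ DD·AD·CA·DD
    A ↦ DD
    B ↦ CA
    D ↦ AD
    C ↦ DB  (constrained at step 1)

A->DD, B->CA, C->DB, D->AD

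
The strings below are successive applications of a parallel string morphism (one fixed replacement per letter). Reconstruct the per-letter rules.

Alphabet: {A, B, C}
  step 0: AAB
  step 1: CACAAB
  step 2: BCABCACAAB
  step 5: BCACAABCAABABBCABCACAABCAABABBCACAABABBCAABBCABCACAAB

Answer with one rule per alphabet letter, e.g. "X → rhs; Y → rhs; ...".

A->CA, B->AB, C->B

  step 1 ⇒ step 2: CACAAB ⇒ B·CA·B·CA·CA·AB
    A ↦ CA
    B ↦ AB
    C ↦ B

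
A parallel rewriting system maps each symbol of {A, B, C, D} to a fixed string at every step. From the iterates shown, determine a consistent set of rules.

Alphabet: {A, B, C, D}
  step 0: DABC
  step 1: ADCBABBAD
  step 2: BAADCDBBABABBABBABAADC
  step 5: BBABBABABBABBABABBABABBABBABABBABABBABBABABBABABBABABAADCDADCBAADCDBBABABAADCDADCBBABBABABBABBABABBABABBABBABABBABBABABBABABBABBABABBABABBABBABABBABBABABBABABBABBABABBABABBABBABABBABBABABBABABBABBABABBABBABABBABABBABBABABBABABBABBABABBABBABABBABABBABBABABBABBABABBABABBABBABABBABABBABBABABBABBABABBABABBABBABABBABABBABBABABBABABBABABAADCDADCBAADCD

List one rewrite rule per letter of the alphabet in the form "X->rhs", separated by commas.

A->BA, B->BBA, C->D, D->ADC

  step 1 ⇒ step 2: ADCBABBAD ⇒ BA·ADC·D·BBA·BA·BBA·BBA·BA·ADC
    A ↦ BA
    B ↦ BBA
    C ↦ D
    D ↦ ADC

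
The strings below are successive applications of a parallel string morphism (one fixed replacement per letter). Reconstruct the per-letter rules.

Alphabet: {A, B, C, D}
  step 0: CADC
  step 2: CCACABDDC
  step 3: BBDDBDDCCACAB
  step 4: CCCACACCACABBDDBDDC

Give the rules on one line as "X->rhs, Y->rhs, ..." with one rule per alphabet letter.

  step 3 ⇒ step 4: BBDDBDDCCACAB ⇒ C·C·CA·CA·C·CA·CA·B·B·DD·B·DD·C
    A ↦ DD
    B ↦ C
    C ↦ B
    D ↦ CA

A->DD, B->C, C->B, D->CA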